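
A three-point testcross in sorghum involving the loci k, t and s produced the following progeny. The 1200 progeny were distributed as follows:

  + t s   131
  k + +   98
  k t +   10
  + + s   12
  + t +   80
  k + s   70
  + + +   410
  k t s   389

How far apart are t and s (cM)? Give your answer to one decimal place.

14.3 cM

The two most frequent reciprocal classes, k t s and + + +, are the parental types, so the F1 was k t s / + + +.
The two rarest classes, k t + and + + s, are the double crossovers. Comparing them with the parentals, only the s allele has switched, so s is the middle locus and the order is t – s – k.
Crossovers in the t–s interval produce the single-crossover classes k + s and + t + (70 + 80 = 150) plus the double crossovers (22).
RF(t–s) = (150 + 22) / 1200 = 172/1200 = 0.1433 → 14.3 cM.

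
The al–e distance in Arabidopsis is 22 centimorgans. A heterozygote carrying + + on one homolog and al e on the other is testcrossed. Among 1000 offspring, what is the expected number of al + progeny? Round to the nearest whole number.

A map distance of 22 centimorgans corresponds to a recombination frequency of 0.220.
The F1 is + + / al e, so al + is a recombinant gamete class with expected frequency r/2 = 0.220/2 = 0.1100.
Expected number = 0.1100 × 1000 = 110.00 ≈ 110.

110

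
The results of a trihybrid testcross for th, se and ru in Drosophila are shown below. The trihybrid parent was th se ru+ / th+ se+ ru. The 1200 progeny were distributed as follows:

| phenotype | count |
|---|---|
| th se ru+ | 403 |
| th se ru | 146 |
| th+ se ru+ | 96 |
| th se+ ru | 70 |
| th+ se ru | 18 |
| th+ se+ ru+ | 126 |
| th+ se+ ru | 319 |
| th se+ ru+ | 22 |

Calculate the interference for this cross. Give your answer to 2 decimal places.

The two rarest classes, th se+ ru+ and th+ se ru, are the double crossovers. Comparing them with the parentals, only the se allele has switched, so se is the middle locus and the order is th – se – ru.
th–se: (166 + 40)/1200 = 0.1717; se–ru: (272 + 40)/1200 = 0.2600.
Expected DCO frequency = 0.1717 × 0.2600 ≈ 0.04464; observed = 40/1200 ≈ 0.03333.
Coefficient of coincidence = 0.03333/0.04464 ≈ 0.75; interference = 1 − 0.75 = 0.25.

0.25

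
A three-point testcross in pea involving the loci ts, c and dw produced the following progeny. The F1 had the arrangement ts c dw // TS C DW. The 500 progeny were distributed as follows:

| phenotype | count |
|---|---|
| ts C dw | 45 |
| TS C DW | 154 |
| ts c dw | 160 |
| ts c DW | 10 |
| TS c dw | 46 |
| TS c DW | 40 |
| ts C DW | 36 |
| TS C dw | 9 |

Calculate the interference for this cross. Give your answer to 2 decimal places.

The two rarest classes, ts c DW and TS C dw, are the double crossovers. Comparing them with the parentals, only the dw allele has switched, so dw is the middle locus and the order is ts – dw – c.
ts–dw: (82 + 19)/500 = 0.2020; dw–c: (85 + 19)/500 = 0.2080.
Expected DCO frequency = 0.2020 × 0.2080 ≈ 0.04202; observed = 19/500 ≈ 0.03800.
Coefficient of coincidence = 0.03800/0.04202 ≈ 0.90; interference = 1 − 0.90 = 0.10.

0.10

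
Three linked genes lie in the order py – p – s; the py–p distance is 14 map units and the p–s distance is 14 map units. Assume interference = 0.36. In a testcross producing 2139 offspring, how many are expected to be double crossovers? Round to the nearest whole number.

27

Map distances give recombination frequencies of 0.140 and 0.140 for the two intervals.
With interference 0.36 (so coincidence = 0.64), expected double-crossover frequency = 0.140 × 0.140 × 0.64 = 0.01254.
Expected number = 0.01254 × 2139 = 26.83 ≈ 27.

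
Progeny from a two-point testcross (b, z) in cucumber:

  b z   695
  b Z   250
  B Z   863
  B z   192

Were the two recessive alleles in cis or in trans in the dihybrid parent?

cis

The two most frequent classes are B Z (863) and b z (695); these are the parental (non-recombinant) types.
So the F1 carried B Z on one chromosome and b z on the other — the recessive alleles are on the same chromosome (cis / coupling).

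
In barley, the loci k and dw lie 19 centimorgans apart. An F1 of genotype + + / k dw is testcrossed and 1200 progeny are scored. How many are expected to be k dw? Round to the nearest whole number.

A map distance of 19 centimorgans corresponds to a recombination frequency of 0.190.
The F1 is + + / k dw, so k dw is a parental gamete class with expected frequency (1 − r)/2 = 0.810/2 = 0.4050.
Expected number = 0.4050 × 1200 = 486.00 ≈ 486.

486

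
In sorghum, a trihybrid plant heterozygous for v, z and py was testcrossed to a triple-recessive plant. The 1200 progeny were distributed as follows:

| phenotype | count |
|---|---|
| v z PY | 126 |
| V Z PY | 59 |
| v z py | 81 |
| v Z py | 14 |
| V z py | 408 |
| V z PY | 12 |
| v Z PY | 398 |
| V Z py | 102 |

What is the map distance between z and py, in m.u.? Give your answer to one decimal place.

21.2 m.u.

The two most frequent reciprocal classes, v Z PY and V z py, are the parental types, so the F1 was v Z PY / V z py.
The two rarest classes, v Z py and V z PY, are the double crossovers. Comparing them with the parentals, only the py allele has switched, so py is the middle locus and the order is z – py – v.
Crossovers in the z–py interval produce the single-crossover classes v z PY and V Z py (126 + 102 = 228) plus the double crossovers (26).
RF(z–py) = (228 + 26) / 1200 = 254/1200 = 0.2117 → 21.2 m.u.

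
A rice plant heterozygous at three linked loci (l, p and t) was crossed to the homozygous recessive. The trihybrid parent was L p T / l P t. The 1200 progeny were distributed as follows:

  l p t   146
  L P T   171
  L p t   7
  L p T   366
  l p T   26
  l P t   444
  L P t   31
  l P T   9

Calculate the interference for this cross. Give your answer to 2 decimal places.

0.21

The two rarest classes, L p t and l P T, are the double crossovers. Comparing them with the parentals, only the t allele has switched, so t is the middle locus and the order is l – t – p.
l–t: (57 + 16)/1200 = 0.0608; t–p: (317 + 16)/1200 = 0.2775.
Expected DCO frequency = 0.0608 × 0.2775 ≈ 0.01687; observed = 16/1200 ≈ 0.01333.
Coefficient of coincidence = 0.01333/0.01687 ≈ 0.79; interference = 1 − 0.79 = 0.21.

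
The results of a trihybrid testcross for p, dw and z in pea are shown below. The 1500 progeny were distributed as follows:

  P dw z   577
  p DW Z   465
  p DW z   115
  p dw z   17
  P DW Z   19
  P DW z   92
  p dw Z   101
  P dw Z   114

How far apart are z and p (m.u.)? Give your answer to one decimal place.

17.7 m.u.

The two most frequent reciprocal classes, P dw z and p DW Z, are the parental types, so the F1 was P dw z / p DW Z.
The two rarest classes, p dw z and P DW Z, are the double crossovers. Comparing them with the parentals, only the p allele has switched, so p is the middle locus and the order is dw – p – z.
Crossovers in the p–z interval produce the single-crossover classes P dw Z and p DW z (114 + 115 = 229) plus the double crossovers (36).
RF(p–z) = (229 + 36) / 1500 = 265/1500 = 0.1767 → 17.7 m.u.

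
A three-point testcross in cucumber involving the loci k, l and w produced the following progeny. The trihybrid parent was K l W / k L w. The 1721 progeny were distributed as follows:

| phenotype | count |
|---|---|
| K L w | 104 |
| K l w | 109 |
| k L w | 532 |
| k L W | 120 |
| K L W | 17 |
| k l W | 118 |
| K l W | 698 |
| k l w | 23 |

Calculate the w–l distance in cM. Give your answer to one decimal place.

The two rarest classes, K L W and k l w, are the double crossovers. Comparing them with the parentals, only the l allele has switched, so l is the middle locus and the order is w – l – k.
Crossovers in the w–l interval produce the single-crossover classes K l w and k L W (109 + 120 = 229) plus the double crossovers (40).
RF(w–l) = (229 + 40) / 1721 = 269/1721 = 0.1563 → 15.6 cM.

15.6 cM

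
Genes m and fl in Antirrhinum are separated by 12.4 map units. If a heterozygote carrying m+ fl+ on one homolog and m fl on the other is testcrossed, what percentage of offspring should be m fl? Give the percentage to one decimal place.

43.8%

A map distance of 12.4 map units corresponds to a recombination frequency of 0.124.
The F1 is m+ fl+ / m fl, so m fl is a parental gamete class with expected frequency (1 − r)/2 = 0.876/2 = 0.4380.
That is 0.4380 = 43.8% of the progeny.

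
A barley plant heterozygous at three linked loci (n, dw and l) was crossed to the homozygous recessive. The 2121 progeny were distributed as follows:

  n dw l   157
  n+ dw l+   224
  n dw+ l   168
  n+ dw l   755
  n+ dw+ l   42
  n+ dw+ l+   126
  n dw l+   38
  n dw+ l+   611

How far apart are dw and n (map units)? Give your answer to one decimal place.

17.1 map units

The two most frequent reciprocal classes, n+ dw l and n dw+ l+, are the parental types, so the F1 was n+ dw l / n dw+ l+.
The two rarest classes, n+ dw+ l and n dw l+, are the double crossovers. Comparing them with the parentals, only the dw allele has switched, so dw is the middle locus and the order is l – dw – n.
Crossovers in the dw–n interval produce the single-crossover classes n dw l and n+ dw+ l+ (157 + 126 = 283) plus the double crossovers (80).
RF(dw–n) = (283 + 80) / 2121 = 363/2121 = 0.1711 → 17.1 map units.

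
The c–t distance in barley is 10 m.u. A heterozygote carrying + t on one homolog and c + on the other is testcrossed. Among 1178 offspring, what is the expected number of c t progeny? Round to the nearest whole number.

59

A map distance of 10 m.u. corresponds to a recombination frequency of 0.100.
The F1 is + t / c +, so c t is a recombinant gamete class with expected frequency r/2 = 0.100/2 = 0.0500.
Expected number = 0.0500 × 1178 = 58.90 ≈ 59.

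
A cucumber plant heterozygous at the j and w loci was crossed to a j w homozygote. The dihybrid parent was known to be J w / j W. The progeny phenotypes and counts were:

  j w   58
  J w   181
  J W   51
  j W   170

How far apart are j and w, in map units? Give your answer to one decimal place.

23.7 map units

The recombinant classes are J W and j w: 51 + 58 = 109.
Recombination frequency = 109/460 = 0.2370 ≈ 23.7%, i.e. 23.7 map units.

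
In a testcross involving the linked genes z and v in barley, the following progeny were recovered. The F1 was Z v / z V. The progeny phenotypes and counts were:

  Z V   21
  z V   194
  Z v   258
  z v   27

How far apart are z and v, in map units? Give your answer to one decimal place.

9.6 map units

The recombinant classes are Z V and z v: 21 + 27 = 48.
Recombination frequency = 48/500 = 0.0960 ≈ 9.6%, i.e. 9.6 map units.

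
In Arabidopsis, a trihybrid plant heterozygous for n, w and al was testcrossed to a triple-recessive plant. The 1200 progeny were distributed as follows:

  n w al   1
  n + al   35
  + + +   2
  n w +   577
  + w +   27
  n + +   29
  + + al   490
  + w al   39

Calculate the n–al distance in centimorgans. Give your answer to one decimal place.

The two most frequent reciprocal classes, n w + and + + al, are the parental types, so the F1 was n w + / + + al.
The two rarest classes, n w al and + + +, are the double crossovers. Comparing them with the parentals, only the al allele has switched, so al is the middle locus and the order is n – al – w.
Crossovers in the n–al interval produce the single-crossover classes + w + and n + al (27 + 35 = 62) plus the double crossovers (3).
RF(n–al) = (62 + 3) / 1200 = 65/1200 = 0.0542 → 5.4 centimorgans.

5.4 centimorgans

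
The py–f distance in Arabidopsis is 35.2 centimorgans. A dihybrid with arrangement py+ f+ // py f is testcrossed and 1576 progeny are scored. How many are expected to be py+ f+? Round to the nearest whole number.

A map distance of 35.2 centimorgans corresponds to a recombination frequency of 0.352.
The F1 is py+ f+ / py f, so py+ f+ is a parental gamete class with expected frequency (1 − r)/2 = 0.648/2 = 0.3240.
Expected number = 0.3240 × 1576 = 510.62 ≈ 511.

511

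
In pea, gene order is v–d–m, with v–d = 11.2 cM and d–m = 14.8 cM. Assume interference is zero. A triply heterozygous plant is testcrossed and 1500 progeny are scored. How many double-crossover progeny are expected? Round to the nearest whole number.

25

Map distances give recombination frequencies of 0.112 and 0.148 for the two intervals.
With no interference, expected double-crossover frequency = 0.112 × 0.148 = 0.01658.
Expected number = 0.01658 × 1500 = 24.86 ≈ 25.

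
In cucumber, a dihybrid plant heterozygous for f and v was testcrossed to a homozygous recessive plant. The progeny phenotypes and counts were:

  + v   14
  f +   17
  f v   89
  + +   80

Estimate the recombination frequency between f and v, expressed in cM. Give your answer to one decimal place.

The two most frequent classes, + + (80) and f v (89), are the parental types, so the F1 was + + / f v.
The recombinant classes are + v and f +: 14 + 17 = 31.
Recombination frequency = 31/200 = 0.1550 ≈ 15.5%, i.e. 15.5 cM.

15.5 cM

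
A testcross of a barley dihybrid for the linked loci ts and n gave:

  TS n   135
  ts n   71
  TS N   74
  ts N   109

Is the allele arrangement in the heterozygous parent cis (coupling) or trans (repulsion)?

trans

The two most frequent classes are TS n (135) and ts N (109); these are the parental (non-recombinant) types.
So the F1 carried TS n on one chromosome and ts N on the other — the recessive alleles are on opposite chromosomes (trans / repulsion).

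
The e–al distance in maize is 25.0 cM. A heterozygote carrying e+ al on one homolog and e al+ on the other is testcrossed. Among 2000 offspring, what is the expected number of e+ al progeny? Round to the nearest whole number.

A map distance of 25.0 cM corresponds to a recombination frequency of 0.250.
The F1 is e+ al / e al+, so e+ al is a parental gamete class with expected frequency (1 − r)/2 = 0.750/2 = 0.3750.
Expected number = 0.3750 × 2000 = 750.00 ≈ 750.

750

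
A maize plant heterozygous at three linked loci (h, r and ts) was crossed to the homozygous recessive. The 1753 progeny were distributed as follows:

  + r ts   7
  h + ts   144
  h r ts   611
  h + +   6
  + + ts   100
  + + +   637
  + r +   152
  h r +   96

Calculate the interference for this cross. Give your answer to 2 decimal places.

The two most frequent reciprocal classes, h r ts and + + +, are the parental types, so the F1 was h r ts / + + +.
The two rarest classes, + r ts and h + +, are the double crossovers. Comparing them with the parentals, only the h allele has switched, so h is the middle locus and the order is r – h – ts.
r–h: (296 + 13)/1753 = 0.1763; h–ts: (196 + 13)/1753 = 0.1192.
Expected DCO frequency = 0.1763 × 0.1192 ≈ 0.02101; observed = 13/1753 ≈ 0.00742.
Coefficient of coincidence = 0.00742/0.02101 ≈ 0.35; interference = 1 − 0.35 = 0.65.

0.65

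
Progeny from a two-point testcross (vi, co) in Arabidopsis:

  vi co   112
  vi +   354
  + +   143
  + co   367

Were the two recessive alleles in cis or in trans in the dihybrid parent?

trans

The two most frequent classes are + co (367) and vi + (354); these are the parental (non-recombinant) types.
So the F1 carried + co on one chromosome and vi + on the other — the recessive alleles are on opposite chromosomes (trans / repulsion).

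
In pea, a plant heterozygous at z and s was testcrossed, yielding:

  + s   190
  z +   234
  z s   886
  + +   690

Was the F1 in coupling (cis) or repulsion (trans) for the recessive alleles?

cis

The two most frequent classes are + + (690) and z s (886); these are the parental (non-recombinant) types.
So the F1 carried + + on one chromosome and z s on the other — the recessive alleles are on the same chromosome (cis / coupling).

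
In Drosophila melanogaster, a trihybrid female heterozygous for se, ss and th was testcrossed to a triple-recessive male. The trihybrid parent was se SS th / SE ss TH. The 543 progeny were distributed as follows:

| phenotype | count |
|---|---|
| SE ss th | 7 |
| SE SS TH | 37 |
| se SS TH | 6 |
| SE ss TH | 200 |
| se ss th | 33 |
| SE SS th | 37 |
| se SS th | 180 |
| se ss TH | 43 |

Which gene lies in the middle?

The two rarest classes, se SS TH and SE ss th, are the double crossovers. Comparing them with the parentals, only the th allele has switched, so th is the middle locus and the order is se – th – ss.

th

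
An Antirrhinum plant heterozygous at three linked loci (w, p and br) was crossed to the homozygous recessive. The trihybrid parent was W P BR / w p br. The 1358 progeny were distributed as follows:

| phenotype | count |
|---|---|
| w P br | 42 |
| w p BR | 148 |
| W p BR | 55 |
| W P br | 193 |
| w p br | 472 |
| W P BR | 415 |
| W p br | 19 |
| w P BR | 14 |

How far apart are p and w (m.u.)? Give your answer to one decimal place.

9.6 m.u.

The two rarest classes, w P BR and W p br, are the double crossovers. Comparing them with the parentals, only the w allele has switched, so w is the middle locus and the order is br – w – p.
Crossovers in the w–p interval produce the single-crossover classes W p BR and w P br (55 + 42 = 97) plus the double crossovers (33).
RF(w–p) = (97 + 33) / 1358 = 130/1358 = 0.0957 → 9.6 m.u.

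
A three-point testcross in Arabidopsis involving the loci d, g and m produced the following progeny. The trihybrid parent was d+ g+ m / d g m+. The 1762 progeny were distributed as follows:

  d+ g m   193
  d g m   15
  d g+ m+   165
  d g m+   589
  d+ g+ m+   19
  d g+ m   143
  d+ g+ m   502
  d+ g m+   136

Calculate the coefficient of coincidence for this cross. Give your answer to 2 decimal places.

0.49

The two rarest classes, d+ g+ m+ and d g m, are the double crossovers. Comparing them with the parentals, only the m allele has switched, so m is the middle locus and the order is g – m – d.
g–m: (358 + 34)/1762 = 0.2225; m–d: (279 + 34)/1762 = 0.1776.
Expected DCO frequency = 0.2225 × 0.1776 ≈ 0.03952; observed = 34/1762 ≈ 0.01930.
Coefficient of coincidence = 0.01930/0.03952 ≈ 0.49.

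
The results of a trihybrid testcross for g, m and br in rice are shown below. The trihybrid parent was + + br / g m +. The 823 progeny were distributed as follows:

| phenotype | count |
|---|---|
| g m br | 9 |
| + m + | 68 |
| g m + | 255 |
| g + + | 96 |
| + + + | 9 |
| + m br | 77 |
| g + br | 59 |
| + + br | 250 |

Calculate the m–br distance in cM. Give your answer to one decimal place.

The two rarest classes, + + + and g m br, are the double crossovers. Comparing them with the parentals, only the br allele has switched, so br is the middle locus and the order is g – br – m.
Crossovers in the br–m interval produce the single-crossover classes + m br and g + + (77 + 96 = 173) plus the double crossovers (18).
RF(br–m) = (173 + 18) / 823 = 191/823 = 0.2321 → 23.2 cM.

23.2 cM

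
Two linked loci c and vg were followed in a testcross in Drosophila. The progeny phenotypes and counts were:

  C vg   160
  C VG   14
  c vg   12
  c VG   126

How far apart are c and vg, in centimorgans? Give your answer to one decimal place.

The two most frequent classes, C vg (160) and c VG (126), are the parental types, so the F1 was C vg / c VG.
The recombinant classes are C VG and c vg: 14 + 12 = 26.
Recombination frequency = 26/312 = 0.0833 ≈ 8.3%, i.e. 8.3 centimorgans.

8.3 centimorgans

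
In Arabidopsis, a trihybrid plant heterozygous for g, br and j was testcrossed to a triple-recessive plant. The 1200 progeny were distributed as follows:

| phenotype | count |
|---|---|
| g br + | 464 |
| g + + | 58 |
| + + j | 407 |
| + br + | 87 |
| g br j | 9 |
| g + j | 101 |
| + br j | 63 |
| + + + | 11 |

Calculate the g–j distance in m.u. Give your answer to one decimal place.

The two most frequent reciprocal classes, g br + and + + j, are the parental types, so the F1 was g br + / + + j.
The two rarest classes, g br j and + + +, are the double crossovers. Comparing them with the parentals, only the j allele has switched, so j is the middle locus and the order is br – j – g.
Crossovers in the j–g interval produce the single-crossover classes + br + and g + j (87 + 101 = 188) plus the double crossovers (20).
RF(j–g) = (188 + 20) / 1200 = 208/1200 = 0.1733 → 17.3 m.u.

17.3 m.u.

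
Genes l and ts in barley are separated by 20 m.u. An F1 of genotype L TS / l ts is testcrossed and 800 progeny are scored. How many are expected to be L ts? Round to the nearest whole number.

A map distance of 20 m.u. corresponds to a recombination frequency of 0.200.
The F1 is L TS / l ts, so L ts is a recombinant gamete class with expected frequency r/2 = 0.200/2 = 0.1000.
Expected number = 0.1000 × 800 = 80.00 ≈ 80.

80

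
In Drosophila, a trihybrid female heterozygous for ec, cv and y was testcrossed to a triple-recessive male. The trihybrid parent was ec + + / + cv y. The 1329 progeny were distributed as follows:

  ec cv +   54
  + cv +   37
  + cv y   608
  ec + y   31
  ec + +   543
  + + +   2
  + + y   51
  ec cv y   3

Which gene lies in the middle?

The two rarest classes, + + + and ec cv y, are the double crossovers. Comparing them with the parentals, only the ec allele has switched, so ec is the middle locus and the order is cv – ec – y.

ec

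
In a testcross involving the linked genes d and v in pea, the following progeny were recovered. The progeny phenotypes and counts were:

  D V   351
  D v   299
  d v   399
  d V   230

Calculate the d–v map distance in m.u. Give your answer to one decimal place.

The two most frequent classes, D V (351) and d v (399), are the parental types, so the F1 was D V / d v.
The recombinant classes are D v and d V: 299 + 230 = 529.
Recombination frequency = 529/1279 = 0.4136 ≈ 41.4%, i.e. 41.4 m.u.

41.4 m.u.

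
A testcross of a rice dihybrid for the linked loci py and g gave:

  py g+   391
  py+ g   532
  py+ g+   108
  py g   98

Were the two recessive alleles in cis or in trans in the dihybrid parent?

The two most frequent classes are py+ g (532) and py g+ (391); these are the parental (non-recombinant) types.
So the F1 carried py+ g on one chromosome and py g+ on the other — the recessive alleles are on opposite chromosomes (trans / repulsion).

trans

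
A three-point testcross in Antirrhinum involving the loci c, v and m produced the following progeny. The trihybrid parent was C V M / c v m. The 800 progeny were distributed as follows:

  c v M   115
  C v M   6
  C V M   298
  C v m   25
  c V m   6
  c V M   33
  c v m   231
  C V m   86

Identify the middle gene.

v

The two rarest classes, C v M and c V m, are the double crossovers. Comparing them with the parentals, only the v allele has switched, so v is the middle locus and the order is m – v – c.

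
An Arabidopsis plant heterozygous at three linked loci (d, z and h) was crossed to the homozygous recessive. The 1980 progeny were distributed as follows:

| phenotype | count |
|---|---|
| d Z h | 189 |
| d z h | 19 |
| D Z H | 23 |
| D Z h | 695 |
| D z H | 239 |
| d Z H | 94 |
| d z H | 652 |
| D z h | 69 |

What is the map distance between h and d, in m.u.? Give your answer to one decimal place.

The two most frequent reciprocal classes, d z H and D Z h, are the parental types, so the F1 was d z H / D Z h.
The two rarest classes, d z h and D Z H, are the double crossovers. Comparing them with the parentals, only the h allele has switched, so h is the middle locus and the order is z – h – d.
Crossovers in the h–d interval produce the single-crossover classes D z H and d Z h (239 + 189 = 428) plus the double crossovers (42).
RF(h–d) = (428 + 42) / 1980 = 470/1980 = 0.2374 → 23.7 m.u.

23.7 m.u.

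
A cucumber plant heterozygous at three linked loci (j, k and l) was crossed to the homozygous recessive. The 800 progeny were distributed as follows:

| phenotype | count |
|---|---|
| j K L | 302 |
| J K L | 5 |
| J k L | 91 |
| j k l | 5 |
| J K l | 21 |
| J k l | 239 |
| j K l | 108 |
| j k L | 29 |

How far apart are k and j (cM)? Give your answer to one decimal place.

7.5 cM

The two most frequent reciprocal classes, J k l and j K L, are the parental types, so the F1 was J k l / j K L.
The two rarest classes, j k l and J K L, are the double crossovers. Comparing them with the parentals, only the j allele has switched, so j is the middle locus and the order is l – j – k.
Crossovers in the j–k interval produce the single-crossover classes J K l and j k L (21 + 29 = 50) plus the double crossovers (10).
RF(j–k) = (50 + 10) / 800 = 60/800 = 0.0750 → 7.5 cM.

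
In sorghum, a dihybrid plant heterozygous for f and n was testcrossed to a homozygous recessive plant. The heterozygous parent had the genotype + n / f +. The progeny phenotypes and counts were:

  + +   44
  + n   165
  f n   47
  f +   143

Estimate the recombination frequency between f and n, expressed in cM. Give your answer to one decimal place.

22.8 cM

The recombinant classes are + + and f n: 44 + 47 = 91.
Recombination frequency = 91/399 = 0.2281 ≈ 22.8%, i.e. 22.8 cM.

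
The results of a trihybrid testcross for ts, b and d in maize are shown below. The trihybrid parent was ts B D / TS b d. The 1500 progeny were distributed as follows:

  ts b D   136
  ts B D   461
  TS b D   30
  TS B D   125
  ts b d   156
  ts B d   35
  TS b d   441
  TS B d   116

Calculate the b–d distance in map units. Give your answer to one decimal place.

The two rarest classes, ts B d and TS b D, are the double crossovers. Comparing them with the parentals, only the d allele has switched, so d is the middle locus and the order is b – d – ts.
Crossovers in the b–d interval produce the single-crossover classes ts b D and TS B d (136 + 116 = 252) plus the double crossovers (65).
RF(b–d) = (252 + 65) / 1500 = 317/1500 = 0.2113 → 21.1 map units.

21.1 map units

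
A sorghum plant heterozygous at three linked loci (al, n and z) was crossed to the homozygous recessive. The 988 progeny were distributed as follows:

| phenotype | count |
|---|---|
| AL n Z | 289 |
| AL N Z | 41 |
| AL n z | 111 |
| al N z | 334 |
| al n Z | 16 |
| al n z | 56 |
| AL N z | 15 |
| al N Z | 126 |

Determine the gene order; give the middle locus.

al

The two most frequent reciprocal classes, AL n Z and al N z, are the parental types, so the F1 was AL n Z / al N z.
The two rarest classes, al n Z and AL N z, are the double crossovers. Comparing them with the parentals, only the al allele has switched, so al is the middle locus and the order is z – al – n.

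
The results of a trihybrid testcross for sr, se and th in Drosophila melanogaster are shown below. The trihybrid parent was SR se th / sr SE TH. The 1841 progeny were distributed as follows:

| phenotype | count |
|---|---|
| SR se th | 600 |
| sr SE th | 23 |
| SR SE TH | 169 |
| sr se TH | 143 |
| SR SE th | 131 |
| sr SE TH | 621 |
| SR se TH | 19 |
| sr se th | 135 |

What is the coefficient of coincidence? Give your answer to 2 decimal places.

The two rarest classes, SR se TH and sr SE th, are the double crossovers. Comparing them with the parentals, only the th allele has switched, so th is the middle locus and the order is sr – th – se.
sr–th: (304 + 42)/1841 = 0.1879; th–se: (274 + 42)/1841 = 0.1716.
Expected DCO frequency = 0.1879 × 0.1716 ≈ 0.03224; observed = 42/1841 ≈ 0.02281.
Coefficient of coincidence = 0.02281/0.03224 ≈ 0.71.

0.71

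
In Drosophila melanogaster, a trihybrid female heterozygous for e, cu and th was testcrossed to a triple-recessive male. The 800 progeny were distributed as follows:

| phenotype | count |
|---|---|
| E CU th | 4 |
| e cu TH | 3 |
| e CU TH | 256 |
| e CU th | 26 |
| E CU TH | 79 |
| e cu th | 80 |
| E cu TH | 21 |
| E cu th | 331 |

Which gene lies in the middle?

The two most frequent reciprocal classes, e CU TH and E cu th, are the parental types, so the F1 was e CU TH / E cu th.
The two rarest classes, e cu TH and E CU th, are the double crossovers. Comparing them with the parentals, only the cu allele has switched, so cu is the middle locus and the order is e – cu – th.

cu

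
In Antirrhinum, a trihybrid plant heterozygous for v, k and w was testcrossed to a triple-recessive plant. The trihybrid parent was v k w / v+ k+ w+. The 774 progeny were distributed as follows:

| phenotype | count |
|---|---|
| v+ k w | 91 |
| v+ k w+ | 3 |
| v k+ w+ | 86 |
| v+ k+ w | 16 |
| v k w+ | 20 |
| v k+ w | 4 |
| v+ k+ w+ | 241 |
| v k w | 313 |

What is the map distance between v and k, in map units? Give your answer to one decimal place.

The two rarest classes, v k+ w and v+ k w+, are the double crossovers. Comparing them with the parentals, only the k allele has switched, so k is the middle locus and the order is v – k – w.
Crossovers in the v–k interval produce the single-crossover classes v+ k w and v k+ w+ (91 + 86 = 177) plus the double crossovers (7).
RF(v–k) = (177 + 7) / 774 = 184/774 = 0.2377 → 23.8 map units.

23.8 map units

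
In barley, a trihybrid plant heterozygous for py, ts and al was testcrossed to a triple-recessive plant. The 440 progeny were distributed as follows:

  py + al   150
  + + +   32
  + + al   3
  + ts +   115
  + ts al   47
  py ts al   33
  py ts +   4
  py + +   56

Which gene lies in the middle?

The two most frequent reciprocal classes, + ts + and py + al, are the parental types, so the F1 was + ts + / py + al.
The two rarest classes, py ts + and + + al, are the double crossovers. Comparing them with the parentals, only the py allele has switched, so py is the middle locus and the order is ts – py – al.

py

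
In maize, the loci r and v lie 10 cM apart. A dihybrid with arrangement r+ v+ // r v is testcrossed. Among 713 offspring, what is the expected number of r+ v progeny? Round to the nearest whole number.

A map distance of 10 cM corresponds to a recombination frequency of 0.100.
The F1 is r+ v+ / r v, so r+ v is a recombinant gamete class with expected frequency r/2 = 0.100/2 = 0.0500.
Expected number = 0.0500 × 713 = 35.65 ≈ 36.

36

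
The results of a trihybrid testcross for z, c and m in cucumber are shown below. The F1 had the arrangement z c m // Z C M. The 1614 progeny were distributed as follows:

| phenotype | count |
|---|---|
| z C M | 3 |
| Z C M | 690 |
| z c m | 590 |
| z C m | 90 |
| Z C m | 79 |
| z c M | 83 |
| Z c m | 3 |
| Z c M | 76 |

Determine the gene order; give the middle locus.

The two rarest classes, Z c m and z C M, are the double crossovers. Comparing them with the parentals, only the z allele has switched, so z is the middle locus and the order is c – z – m.

z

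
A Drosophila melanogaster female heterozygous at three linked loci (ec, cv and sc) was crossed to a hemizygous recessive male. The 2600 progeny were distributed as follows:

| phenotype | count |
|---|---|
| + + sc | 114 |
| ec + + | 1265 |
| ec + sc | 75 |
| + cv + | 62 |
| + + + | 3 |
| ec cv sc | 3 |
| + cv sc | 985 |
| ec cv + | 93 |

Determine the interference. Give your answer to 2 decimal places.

The two most frequent reciprocal classes, + cv sc and ec + +, are the parental types, so the F1 was + cv sc / ec + +.
The two rarest classes, ec cv sc and + + +, are the double crossovers. Comparing them with the parentals, only the ec allele has switched, so ec is the middle locus and the order is cv – ec – sc.
cv–ec: (207 + 6)/2600 = 0.0819; ec–sc: (137 + 6)/2600 = 0.0550.
Expected DCO frequency = 0.0819 × 0.0550 ≈ 0.00450; observed = 6/2600 ≈ 0.00231.
Coefficient of coincidence = 0.00231/0.00450 ≈ 0.51; interference = 1 − 0.51 = 0.49.

0.49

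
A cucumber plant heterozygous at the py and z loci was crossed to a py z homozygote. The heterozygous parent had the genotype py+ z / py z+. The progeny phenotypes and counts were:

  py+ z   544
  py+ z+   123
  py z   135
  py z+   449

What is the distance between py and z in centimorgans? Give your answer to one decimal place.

20.6 centimorgans

The recombinant classes are py+ z+ and py z: 123 + 135 = 258.
Recombination frequency = 258/1251 = 0.2062 ≈ 20.6%, i.e. 20.6 centimorgans.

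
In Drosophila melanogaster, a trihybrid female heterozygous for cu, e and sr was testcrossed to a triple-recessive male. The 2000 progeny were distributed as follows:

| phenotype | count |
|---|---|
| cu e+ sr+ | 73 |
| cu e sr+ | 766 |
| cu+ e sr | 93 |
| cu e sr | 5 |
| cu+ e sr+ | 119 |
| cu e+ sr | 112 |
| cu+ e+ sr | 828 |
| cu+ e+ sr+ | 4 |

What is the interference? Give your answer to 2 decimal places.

The two most frequent reciprocal classes, cu e sr+ and cu+ e+ sr, are the parental types, so the F1 was cu e sr+ / cu+ e+ sr.
The two rarest classes, cu e sr and cu+ e+ sr+, are the double crossovers. Comparing them with the parentals, only the sr allele has switched, so sr is the middle locus and the order is cu – sr – e.
cu–sr: (231 + 9)/2000 = 0.1200; sr–e: (166 + 9)/2000 = 0.0875.
Expected DCO frequency = 0.1200 × 0.0875 ≈ 0.01050; observed = 9/2000 ≈ 0.00450.
Coefficient of coincidence = 0.00450/0.01050 ≈ 0.43; interference = 1 − 0.43 = 0.57.

0.57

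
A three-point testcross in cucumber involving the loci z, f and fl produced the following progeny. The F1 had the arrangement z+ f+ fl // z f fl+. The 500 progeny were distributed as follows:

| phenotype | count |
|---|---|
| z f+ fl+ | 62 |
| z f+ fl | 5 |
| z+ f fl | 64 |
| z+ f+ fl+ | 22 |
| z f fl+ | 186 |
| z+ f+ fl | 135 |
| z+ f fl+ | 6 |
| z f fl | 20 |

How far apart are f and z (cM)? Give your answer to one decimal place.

The two rarest classes, z f+ fl and z+ f fl+, are the double crossovers. Comparing them with the parentals, only the z allele has switched, so z is the middle locus and the order is fl – z – f.
Crossovers in the z–f interval produce the single-crossover classes z+ f fl and z f+ fl+ (64 + 62 = 126) plus the double crossovers (11).
RF(z–f) = (126 + 11) / 500 = 137/500 = 0.2740 → 27.4 cM.

27.4 cM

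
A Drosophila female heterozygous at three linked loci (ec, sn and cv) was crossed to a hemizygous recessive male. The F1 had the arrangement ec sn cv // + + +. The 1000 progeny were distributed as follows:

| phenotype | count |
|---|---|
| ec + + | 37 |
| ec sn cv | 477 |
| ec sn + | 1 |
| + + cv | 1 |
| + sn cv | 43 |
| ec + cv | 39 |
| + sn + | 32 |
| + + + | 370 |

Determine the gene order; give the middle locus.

cv

The two rarest classes, ec sn + and + + cv, are the double crossovers. Comparing them with the parentals, only the cv allele has switched, so cv is the middle locus and the order is ec – cv – sn.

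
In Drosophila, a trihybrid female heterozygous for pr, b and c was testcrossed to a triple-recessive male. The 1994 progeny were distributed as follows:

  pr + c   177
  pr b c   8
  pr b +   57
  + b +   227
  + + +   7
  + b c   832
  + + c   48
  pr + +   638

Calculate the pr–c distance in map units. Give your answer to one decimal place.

The two most frequent reciprocal classes, + b c and pr + +, are the parental types, so the F1 was + b c / pr + +.
The two rarest classes, pr b c and + + +, are the double crossovers. Comparing them with the parentals, only the pr allele has switched, so pr is the middle locus and the order is b – pr – c.
Crossovers in the pr–c interval produce the single-crossover classes + b + and pr + c (227 + 177 = 404) plus the double crossovers (15).
RF(pr–c) = (404 + 15) / 1994 = 419/1994 = 0.2101 → 21.0 map units.

21.0 map units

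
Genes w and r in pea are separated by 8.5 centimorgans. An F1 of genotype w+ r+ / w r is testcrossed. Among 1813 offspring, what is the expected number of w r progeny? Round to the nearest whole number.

A map distance of 8.5 centimorgans corresponds to a recombination frequency of 0.085.
The F1 is w+ r+ / w r, so w r is a parental gamete class with expected frequency (1 − r)/2 = 0.915/2 = 0.4575.
Expected number = 0.4575 × 1813 = 829.45 ≈ 829.

829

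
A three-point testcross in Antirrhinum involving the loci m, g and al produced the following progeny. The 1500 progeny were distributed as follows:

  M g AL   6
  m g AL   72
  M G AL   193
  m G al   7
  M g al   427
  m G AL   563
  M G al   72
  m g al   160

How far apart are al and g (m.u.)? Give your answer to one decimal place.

The two most frequent reciprocal classes, M g al and m G AL, are the parental types, so the F1 was M g al / m G AL.
The two rarest classes, M g AL and m G al, are the double crossovers. Comparing them with the parentals, only the al allele has switched, so al is the middle locus and the order is m – al – g.
Crossovers in the al–g interval produce the single-crossover classes M G al and m g AL (72 + 72 = 144) plus the double crossovers (13).
RF(al–g) = (144 + 13) / 1500 = 157/1500 = 0.1047 → 10.5 m.u.

10.5 m.u.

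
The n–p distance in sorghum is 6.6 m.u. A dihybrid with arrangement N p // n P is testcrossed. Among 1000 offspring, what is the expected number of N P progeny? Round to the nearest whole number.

A map distance of 6.6 m.u. corresponds to a recombination frequency of 0.066.
The F1 is N p / n P, so N P is a recombinant gamete class with expected frequency r/2 = 0.066/2 = 0.0330.
Expected number = 0.0330 × 1000 = 33.00 ≈ 33.

33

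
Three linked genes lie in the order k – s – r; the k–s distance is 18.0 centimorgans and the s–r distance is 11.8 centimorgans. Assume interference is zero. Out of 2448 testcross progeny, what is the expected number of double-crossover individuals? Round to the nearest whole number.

52

Map distances give recombination frequencies of 0.180 and 0.118 for the two intervals.
With no interference, expected double-crossover frequency = 0.180 × 0.118 = 0.02124.
Expected number = 0.02124 × 2448 = 52.00 ≈ 52.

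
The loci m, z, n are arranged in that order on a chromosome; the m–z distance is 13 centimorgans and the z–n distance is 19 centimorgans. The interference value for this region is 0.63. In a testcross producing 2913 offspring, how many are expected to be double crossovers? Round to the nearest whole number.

27

Map distances give recombination frequencies of 0.130 and 0.190 for the two intervals.
With interference 0.63 (so coincidence = 0.37), expected double-crossover frequency = 0.130 × 0.190 × 0.37 = 0.00914.
Expected number = 0.00914 × 2913 = 26.62 ≈ 27.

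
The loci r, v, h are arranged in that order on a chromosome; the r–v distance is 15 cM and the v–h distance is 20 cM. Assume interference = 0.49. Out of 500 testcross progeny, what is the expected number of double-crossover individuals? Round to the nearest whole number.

Map distances give recombination frequencies of 0.150 and 0.200 for the two intervals.
With interference 0.49 (so coincidence = 0.51), expected double-crossover frequency = 0.150 × 0.200 × 0.51 = 0.01530.
Expected number = 0.01530 × 500 = 7.65 ≈ 8.

8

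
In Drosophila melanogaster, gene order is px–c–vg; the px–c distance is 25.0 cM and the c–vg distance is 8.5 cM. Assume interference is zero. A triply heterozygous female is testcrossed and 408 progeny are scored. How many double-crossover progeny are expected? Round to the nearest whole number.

9

Map distances give recombination frequencies of 0.250 and 0.085 for the two intervals.
With no interference, expected double-crossover frequency = 0.250 × 0.085 = 0.02125.
Expected number = 0.02125 × 408 = 8.67 ≈ 9.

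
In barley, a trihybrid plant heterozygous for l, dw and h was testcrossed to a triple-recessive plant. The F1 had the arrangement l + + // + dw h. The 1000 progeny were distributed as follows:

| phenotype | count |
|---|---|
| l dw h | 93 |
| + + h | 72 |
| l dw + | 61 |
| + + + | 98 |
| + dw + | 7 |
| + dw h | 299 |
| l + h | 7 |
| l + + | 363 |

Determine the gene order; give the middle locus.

The two rarest classes, l + h and + dw +, are the double crossovers. Comparing them with the parentals, only the h allele has switched, so h is the middle locus and the order is dw – h – l.

h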